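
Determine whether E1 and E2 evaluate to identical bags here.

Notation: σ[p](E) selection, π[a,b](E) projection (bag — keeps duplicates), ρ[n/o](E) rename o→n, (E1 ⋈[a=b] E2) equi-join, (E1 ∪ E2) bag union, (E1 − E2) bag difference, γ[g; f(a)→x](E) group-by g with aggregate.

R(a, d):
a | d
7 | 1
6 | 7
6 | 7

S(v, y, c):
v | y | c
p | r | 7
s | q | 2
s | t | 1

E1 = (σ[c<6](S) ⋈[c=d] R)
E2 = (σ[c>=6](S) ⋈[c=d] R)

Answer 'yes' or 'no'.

E1 subexpression sizes:
  S → 3
  σ[c<6](S) → 2
  R → 3
  (σ[c<6](S) ⋈[c=d] R) → 1
E2 subexpression sizes:
  S → 3
  σ[c>=6](S) → 1
  R → 3
  (σ[c>=6](S) ⋈[c=d] R) → 2

E1 result:
v | y | c | a | d
s | t | 1 | 7 | 1
E2 result:
v | y | c | a | d
p | r | 7 | 6 | 7
p | r | 7 | 6 | 7
Witness: ('p', 'r', 7, 6, 7) appears 0× in E1 but 2× in E2.

no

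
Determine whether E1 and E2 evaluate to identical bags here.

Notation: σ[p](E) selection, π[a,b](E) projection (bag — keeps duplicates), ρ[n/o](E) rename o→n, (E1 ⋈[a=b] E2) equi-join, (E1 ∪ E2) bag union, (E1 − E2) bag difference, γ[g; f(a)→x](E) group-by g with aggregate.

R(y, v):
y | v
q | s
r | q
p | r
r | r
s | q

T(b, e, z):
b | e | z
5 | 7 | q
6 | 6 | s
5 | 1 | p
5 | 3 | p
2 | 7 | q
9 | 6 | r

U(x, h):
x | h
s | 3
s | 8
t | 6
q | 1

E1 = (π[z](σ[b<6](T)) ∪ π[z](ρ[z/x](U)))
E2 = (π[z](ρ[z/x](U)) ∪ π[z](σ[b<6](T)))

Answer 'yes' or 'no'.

E1 row counts bottom-up:
  T → 6
  σ[b<6](T) → 4
  π[z](σ[b<6](T)) → 4
  U → 4
  ρ[z/x](U) → 4
  π[z](ρ[z/x](U)) → 4
  (π[z](σ[b<6](T)) ∪ π[z](ρ[z/x](U))) → 8
E2 row counts bottom-up:
  U → 4
  ρ[z/x](U) → 4
  π[z](ρ[z/x](U)) → 4
  T → 6
  σ[b<6](T) → 4
  π[z](σ[b<6](T)) → 4
  (π[z](ρ[z/x](U)) ∪ π[z](σ[b<6](T))) → 8

E1 and E2 produce the same multiset:
z
p
p
q
q
q
s
s
t

yes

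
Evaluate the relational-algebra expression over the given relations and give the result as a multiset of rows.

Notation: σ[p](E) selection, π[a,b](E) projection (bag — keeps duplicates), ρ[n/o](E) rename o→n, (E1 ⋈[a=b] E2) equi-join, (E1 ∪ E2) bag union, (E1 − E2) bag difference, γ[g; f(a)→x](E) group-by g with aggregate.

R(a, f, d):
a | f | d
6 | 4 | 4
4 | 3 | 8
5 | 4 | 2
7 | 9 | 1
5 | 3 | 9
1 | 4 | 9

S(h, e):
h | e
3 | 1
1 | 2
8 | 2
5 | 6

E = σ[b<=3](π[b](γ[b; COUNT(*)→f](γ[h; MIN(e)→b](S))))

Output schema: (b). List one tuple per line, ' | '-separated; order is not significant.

Subexpression sizes:
  S → 4
  γ[h; MIN(e)→b](S) → 4
  γ[b; COUNT(*)→f](γ[h; MIN(e)→b](S)) → 3
  π[b](γ[b; COUNT(*)→f](γ[h; MIN(e)→b](S))) → 3
  σ[b<=3](π[b](γ[b; COUNT(*)→f](γ[h; MIN(e)→b](S)))) → 2

== RESULT ==
b
1
2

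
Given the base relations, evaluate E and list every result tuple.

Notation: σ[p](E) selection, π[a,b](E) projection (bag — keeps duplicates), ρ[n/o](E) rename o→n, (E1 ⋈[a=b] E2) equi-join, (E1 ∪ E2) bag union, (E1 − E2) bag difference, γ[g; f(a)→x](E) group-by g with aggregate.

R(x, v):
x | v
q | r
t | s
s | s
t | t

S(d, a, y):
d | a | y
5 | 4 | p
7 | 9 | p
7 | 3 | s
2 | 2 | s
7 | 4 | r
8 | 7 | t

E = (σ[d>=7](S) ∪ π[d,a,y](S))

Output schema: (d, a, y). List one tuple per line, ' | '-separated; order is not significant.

Per-node cardinality:
  S → 6
  σ[d>=7](S) → 4
  S → 6
  π[d,a,y](S) → 6
  (σ[d>=7](S) ∪ π[d,a,y](S)) → 10

== RESULT ==
d | a | y
2 | 2 | s
5 | 4 | p
7 | 3 | s
7 | 3 | s
7 | 4 | r
7 | 4 | r
7 | 9 | p
7 | 9 | p
8 | 7 | t
8 | 7 | t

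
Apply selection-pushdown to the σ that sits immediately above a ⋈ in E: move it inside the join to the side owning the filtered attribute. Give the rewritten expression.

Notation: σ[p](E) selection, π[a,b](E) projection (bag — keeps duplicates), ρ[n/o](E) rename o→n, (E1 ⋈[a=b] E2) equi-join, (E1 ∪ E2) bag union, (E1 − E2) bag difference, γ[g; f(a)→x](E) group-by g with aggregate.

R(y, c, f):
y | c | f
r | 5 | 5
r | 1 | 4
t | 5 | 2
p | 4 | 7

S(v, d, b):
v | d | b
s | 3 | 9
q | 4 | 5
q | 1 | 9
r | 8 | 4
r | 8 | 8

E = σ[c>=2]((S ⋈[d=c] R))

σ filters on c, owned by the right side.
E' = (S ⋈[d=c] σ[c>=2](R))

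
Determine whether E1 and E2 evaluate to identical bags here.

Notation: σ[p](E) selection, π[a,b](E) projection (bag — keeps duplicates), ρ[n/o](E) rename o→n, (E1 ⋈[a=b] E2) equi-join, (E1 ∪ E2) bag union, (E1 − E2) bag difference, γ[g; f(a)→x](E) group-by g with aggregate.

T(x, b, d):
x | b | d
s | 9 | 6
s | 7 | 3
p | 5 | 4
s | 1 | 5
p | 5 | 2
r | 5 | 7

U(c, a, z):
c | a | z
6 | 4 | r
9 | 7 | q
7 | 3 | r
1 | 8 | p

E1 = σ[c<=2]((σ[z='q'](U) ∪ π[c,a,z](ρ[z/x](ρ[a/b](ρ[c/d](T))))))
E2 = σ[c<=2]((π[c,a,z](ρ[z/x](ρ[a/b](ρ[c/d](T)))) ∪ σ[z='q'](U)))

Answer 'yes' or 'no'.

E1 stepwise |·|:
  U → 4
  σ[z='q'](U) → 1
  T → 6
  ρ[c/d](T) → 6
  ρ[a/b](ρ[c/d](T)) → 6
  ρ[z/x](ρ[a/b](ρ[c/d](T))) → 6
  π[c,a,z](ρ[z/x](ρ[a/b](ρ[c/d](T)))) → 6
  (σ[z='q'](U) ∪ π[c,a,z](ρ[z/x](ρ[a/b](ρ[c/d](T))))) → 7
  σ[c<=2]((σ[z='q'](U) ∪ π[c,a,z](ρ[z/x](ρ[a/b](ρ[c/d](T)))))) → 1
E2 stepwise |·|:
  T → 6
  ρ[c/d](T) → 6
  ρ[a/b](ρ[c/d](T)) → 6
  ρ[z/x](ρ[a/b](ρ[c/d](T))) → 6
  π[c,a,z](ρ[z/x](ρ[a/b](ρ[c/d](T)))) → 6
  U → 4
  σ[z='q'](U) → 1
  (π[c,a,z](ρ[z/x](ρ[a/b](ρ[c/d](T)))) ∪ σ[z='q'](U)) → 7
  σ[c<=2]((π[c,a,z](ρ[z/x](ρ[a/b](ρ[c/d](T)))) ∪ σ[z='q'](U))) → 1

E1 and E2 produce the same multiset:
c | a | z
2 | 5 | p

yes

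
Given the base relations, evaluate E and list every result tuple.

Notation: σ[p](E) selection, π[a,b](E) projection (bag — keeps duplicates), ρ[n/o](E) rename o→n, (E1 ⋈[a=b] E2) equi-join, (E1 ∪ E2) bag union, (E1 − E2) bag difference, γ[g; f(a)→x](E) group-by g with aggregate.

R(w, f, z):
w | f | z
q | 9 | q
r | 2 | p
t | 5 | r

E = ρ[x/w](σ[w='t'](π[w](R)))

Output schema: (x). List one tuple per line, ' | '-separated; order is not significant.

Row counts bottom-up:
  R → 3
  π[w](R) → 3
  σ[w='t'](π[w](R)) → 1
  ρ[x/w](σ[w='t'](π[w](R))) → 1

== RESULT ==
x
t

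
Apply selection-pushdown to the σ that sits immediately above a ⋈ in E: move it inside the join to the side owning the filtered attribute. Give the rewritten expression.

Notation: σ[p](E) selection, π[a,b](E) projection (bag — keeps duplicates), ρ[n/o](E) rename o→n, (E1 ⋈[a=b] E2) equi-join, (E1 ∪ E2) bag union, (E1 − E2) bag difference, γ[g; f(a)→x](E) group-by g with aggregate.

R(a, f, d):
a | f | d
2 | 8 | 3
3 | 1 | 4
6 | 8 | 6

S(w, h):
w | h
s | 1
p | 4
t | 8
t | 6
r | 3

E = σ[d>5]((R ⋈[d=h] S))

σ filters on d, owned by the left side.
E' = (σ[d>5](R) ⋈[d=h] S)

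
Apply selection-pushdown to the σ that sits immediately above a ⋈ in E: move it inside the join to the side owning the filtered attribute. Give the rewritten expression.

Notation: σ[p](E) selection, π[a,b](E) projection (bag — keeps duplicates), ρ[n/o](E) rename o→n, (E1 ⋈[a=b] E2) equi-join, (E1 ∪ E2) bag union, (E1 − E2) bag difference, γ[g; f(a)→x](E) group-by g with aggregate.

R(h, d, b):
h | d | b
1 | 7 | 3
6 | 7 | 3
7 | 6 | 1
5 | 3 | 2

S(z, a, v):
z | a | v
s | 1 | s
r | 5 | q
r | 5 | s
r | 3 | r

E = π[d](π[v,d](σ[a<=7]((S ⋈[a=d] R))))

σ filters on a, owned by the left side.
E' = π[d](π[v,d]((σ[a<=7](S) ⋈[a=d] R)))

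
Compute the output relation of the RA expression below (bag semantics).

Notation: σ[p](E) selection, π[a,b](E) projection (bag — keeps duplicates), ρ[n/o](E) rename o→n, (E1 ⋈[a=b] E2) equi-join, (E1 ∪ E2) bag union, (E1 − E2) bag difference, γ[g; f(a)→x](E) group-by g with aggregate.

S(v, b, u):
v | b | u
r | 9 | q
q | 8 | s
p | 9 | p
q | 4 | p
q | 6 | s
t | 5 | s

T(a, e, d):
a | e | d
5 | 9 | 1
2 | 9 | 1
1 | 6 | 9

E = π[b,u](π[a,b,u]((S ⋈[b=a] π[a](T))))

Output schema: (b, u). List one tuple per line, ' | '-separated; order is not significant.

Stepwise |·|:
  S → 6
  T → 3
  π[a](T) → 3
  (S ⋈[b=a] π[a](T)) → 1
  π[a,b,u]((S ⋈[b=a] π[a](T))) → 1
  π[b,u](π[a,b,u]((S ⋈[b=a] π[a](T)))) → 1

== RESULT ==
b | u
5 | s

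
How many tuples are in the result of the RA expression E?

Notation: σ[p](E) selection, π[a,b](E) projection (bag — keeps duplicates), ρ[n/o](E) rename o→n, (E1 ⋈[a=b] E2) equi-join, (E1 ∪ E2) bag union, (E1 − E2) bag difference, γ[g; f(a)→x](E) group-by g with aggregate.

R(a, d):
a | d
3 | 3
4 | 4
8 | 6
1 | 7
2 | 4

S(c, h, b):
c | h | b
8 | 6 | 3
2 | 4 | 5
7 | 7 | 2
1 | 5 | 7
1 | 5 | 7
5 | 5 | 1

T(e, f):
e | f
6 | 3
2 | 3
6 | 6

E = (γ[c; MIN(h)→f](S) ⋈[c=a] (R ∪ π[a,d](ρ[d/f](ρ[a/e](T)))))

Subexpression sizes:
  S → 6
  γ[c; MIN(h)→f](S) → 5
  R → 5
  T → 3
  ρ[a/e](T) → 3
  ρ[d/f](ρ[a/e](T)) → 3
  π[a,d](ρ[d/f](ρ[a/e](T))) → 3
  (R ∪ π[a,d](ρ[d/f](ρ[a/e](T)))) → 8
  (γ[c; MIN(h)→f](S) ⋈[c=a] (R ∪ π[a,d](ρ[d/f](ρ[a/e](T))))) → 4

|E| = 4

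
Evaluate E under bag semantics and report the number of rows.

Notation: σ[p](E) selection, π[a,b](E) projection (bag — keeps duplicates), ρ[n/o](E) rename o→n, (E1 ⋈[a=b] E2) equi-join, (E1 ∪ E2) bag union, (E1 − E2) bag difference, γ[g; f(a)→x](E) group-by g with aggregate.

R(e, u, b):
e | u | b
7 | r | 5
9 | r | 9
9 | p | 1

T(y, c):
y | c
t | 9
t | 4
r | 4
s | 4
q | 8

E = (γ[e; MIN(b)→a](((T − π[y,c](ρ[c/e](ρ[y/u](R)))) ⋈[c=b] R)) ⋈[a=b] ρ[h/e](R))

Stepwise |·|:
  T → 5
  R → 3
  ρ[y/u](R) → 3
  ρ[c/e](ρ[y/u](R)) → 3
  π[y,c](ρ[c/e](ρ[y/u](R))) → 3
  (T − π[y,c](ρ[c/e](ρ[y/u](R)))) → 5
  R → 3
  ((T − π[y,c](ρ[c/e](ρ[y/u](R)))) ⋈[c=b] R) → 1
  γ[e; MIN(b)→a](((T − π[y,c](ρ[c/e](ρ[y/u](R)))) ⋈[c=b] R)) → 1
  R → 3
  ρ[h/e](R) → 3
  (γ[e; MIN(b)→a](((T − π[y,c](ρ[c/e](ρ[y/u](R)))) ⋈[c=b] R)) ⋈[a=b] ρ[h/e](R)) → 1

|E| = 1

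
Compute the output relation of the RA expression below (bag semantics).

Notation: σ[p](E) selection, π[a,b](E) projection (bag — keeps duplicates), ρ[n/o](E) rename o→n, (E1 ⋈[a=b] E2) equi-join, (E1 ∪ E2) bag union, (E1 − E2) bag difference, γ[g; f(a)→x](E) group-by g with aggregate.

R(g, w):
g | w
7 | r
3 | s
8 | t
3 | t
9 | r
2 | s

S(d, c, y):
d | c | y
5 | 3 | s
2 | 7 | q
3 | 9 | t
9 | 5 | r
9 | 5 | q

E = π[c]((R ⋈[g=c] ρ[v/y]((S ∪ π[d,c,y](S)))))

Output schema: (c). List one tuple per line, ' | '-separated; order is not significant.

Per-node cardinality:
  R → 6
  S → 5
  S → 5
  π[d,c,y](S) → 5
  (S ∪ π[d,c,y](S)) → 10
  ρ[v/y]((S ∪ π[d,c,y](S))) → 10
  (R ⋈[g=c] ρ[v/y]((S ∪ π[d,c,y](S)))) → 8
  π[c]((R ⋈[g=c] ρ[v/y]((S ∪ π[d,c,y](S))))) → 8

== RESULT ==
c
3
3
3
3
7
7
9
9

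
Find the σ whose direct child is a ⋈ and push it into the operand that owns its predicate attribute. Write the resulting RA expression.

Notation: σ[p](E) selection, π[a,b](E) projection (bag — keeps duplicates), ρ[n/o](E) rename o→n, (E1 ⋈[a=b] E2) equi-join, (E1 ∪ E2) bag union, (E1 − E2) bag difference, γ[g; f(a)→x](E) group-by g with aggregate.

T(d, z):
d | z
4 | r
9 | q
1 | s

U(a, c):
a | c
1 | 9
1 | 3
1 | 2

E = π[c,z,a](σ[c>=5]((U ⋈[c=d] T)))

σ filters on c, owned by the left side.
E' = π[c,z,a]((σ[c>=5](U) ⋈[c=d] T))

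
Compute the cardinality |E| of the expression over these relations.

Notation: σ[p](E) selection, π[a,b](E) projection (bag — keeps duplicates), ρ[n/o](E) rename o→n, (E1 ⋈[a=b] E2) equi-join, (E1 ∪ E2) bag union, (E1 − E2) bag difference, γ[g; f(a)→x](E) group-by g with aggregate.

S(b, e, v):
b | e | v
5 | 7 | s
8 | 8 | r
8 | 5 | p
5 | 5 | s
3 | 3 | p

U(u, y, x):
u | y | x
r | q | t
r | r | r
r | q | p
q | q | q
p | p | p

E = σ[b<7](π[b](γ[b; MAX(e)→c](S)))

Subexpression sizes:
  S → 5
  γ[b; MAX(e)→c](S) → 3
  π[b](γ[b; MAX(e)→c](S)) → 3
  σ[b<7](π[b](γ[b; MAX(e)→c](S))) → 2

|E| = 2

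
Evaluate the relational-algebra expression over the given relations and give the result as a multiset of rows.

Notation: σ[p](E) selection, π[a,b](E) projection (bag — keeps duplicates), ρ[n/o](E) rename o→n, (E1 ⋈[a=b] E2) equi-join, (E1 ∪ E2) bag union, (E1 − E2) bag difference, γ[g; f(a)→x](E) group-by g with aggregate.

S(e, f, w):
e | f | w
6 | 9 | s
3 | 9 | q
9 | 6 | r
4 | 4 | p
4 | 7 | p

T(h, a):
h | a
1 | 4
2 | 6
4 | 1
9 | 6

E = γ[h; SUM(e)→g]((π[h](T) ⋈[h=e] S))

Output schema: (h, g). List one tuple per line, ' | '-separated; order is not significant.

Per-node cardinality:
  T → 4
  π[h](T) → 4
  S → 5
  (π[h](T) ⋈[h=e] S) → 3
  γ[h; SUM(e)→g]((π[h](T) ⋈[h=e] S)) → 2

== RESULT ==
h | g
4 | 8
9 | 9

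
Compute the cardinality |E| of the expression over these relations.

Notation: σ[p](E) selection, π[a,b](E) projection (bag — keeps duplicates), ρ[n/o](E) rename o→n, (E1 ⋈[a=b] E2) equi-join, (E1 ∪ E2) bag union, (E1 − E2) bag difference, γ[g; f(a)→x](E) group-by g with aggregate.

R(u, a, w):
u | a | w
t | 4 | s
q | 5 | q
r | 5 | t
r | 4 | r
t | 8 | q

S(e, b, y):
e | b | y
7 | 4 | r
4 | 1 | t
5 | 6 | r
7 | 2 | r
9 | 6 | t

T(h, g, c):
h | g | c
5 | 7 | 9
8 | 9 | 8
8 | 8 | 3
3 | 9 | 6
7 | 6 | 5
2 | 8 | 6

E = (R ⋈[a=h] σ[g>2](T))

Stepwise |·|:
  R → 5
  T → 6
  σ[g>2](T) → 6
  (R ⋈[a=h] σ[g>2](T)) → 4

|E| = 4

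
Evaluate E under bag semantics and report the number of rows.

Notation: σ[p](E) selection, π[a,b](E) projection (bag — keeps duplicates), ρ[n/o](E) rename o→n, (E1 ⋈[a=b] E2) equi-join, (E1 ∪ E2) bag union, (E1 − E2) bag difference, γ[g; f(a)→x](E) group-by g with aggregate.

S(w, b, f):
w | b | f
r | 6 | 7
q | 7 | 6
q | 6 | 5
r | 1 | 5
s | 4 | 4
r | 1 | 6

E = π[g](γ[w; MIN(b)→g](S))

Subexpression sizes:
  S → 6
  γ[w; MIN(b)→g](S) → 3
  π[g](γ[w; MIN(b)→g](S)) → 3

|E| = 3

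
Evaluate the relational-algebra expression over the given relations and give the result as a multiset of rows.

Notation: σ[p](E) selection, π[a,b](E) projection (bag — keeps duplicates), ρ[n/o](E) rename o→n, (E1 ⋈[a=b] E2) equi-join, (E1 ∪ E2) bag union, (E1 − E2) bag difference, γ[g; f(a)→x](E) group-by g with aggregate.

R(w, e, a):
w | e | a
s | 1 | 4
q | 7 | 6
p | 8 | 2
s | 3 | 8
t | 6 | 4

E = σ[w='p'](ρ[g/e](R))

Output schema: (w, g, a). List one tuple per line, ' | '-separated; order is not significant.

Subexpression sizes:
  R → 5
  ρ[g/e](R) → 5
  σ[w='p'](ρ[g/e](R)) → 1

== RESULT ==
w | g | a
p | 8 | 2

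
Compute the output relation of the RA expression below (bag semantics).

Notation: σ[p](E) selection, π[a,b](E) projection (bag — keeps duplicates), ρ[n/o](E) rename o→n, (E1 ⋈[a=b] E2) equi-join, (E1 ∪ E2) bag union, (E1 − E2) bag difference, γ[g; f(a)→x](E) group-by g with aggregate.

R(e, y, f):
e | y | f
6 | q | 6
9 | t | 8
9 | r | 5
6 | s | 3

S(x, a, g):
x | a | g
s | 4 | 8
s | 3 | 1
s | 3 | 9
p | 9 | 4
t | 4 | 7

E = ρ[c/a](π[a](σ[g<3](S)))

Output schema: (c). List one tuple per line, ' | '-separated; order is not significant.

Row counts bottom-up:
  S → 5
  σ[g<3](S) → 1
  π[a](σ[g<3](S)) → 1
  ρ[c/a](π[a](σ[g<3](S))) → 1

== RESULT ==
c
3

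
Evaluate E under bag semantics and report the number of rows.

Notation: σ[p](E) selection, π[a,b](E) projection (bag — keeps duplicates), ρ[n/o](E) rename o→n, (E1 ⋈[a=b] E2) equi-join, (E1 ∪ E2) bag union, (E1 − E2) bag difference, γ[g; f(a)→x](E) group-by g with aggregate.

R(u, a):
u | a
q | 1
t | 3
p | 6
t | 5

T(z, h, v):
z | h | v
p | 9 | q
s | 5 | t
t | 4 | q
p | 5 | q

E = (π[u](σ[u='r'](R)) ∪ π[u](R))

Stepwise |·|:
  R → 4
  σ[u='r'](R) → 0
  π[u](σ[u='r'](R)) → 0
  R → 4
  π[u](R) → 4
  (π[u](σ[u='r'](R)) ∪ π[u](R)) → 4

|E| = 4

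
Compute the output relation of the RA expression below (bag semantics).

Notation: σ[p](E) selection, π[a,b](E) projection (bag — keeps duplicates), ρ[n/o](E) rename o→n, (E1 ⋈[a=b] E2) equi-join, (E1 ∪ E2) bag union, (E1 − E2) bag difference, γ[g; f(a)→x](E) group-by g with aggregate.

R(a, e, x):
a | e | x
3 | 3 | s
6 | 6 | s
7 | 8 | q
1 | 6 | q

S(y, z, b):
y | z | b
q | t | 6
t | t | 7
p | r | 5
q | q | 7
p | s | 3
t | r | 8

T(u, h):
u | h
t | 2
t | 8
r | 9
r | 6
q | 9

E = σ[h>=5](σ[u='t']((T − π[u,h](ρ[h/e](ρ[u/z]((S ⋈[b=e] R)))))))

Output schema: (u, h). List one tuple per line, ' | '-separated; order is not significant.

Subexpression sizes:
  T → 5
  S → 6
  R → 4
  (S ⋈[b=e] R) → 4
  ρ[u/z]((S ⋈[b=e] R)) → 4
  ρ[h/e](ρ[u/z]((S ⋈[b=e] R))) → 4
  π[u,h](ρ[h/e](ρ[u/z]((S ⋈[b=e] R)))) → 4
  (T − π[u,h](ρ[h/e](ρ[u/z]((S ⋈[b=e] R))))) → 5
  σ[u='t']((T − π[u,h](ρ[h/e](ρ[u/z]((S ⋈[b=e] R)))))) → 2
  σ[h>=5](σ[u='t']((T − π[u,h](ρ[h/e](ρ[u/z]((S ⋈[b=e] R))))))) → 1

== RESULT ==
u | h
t | 8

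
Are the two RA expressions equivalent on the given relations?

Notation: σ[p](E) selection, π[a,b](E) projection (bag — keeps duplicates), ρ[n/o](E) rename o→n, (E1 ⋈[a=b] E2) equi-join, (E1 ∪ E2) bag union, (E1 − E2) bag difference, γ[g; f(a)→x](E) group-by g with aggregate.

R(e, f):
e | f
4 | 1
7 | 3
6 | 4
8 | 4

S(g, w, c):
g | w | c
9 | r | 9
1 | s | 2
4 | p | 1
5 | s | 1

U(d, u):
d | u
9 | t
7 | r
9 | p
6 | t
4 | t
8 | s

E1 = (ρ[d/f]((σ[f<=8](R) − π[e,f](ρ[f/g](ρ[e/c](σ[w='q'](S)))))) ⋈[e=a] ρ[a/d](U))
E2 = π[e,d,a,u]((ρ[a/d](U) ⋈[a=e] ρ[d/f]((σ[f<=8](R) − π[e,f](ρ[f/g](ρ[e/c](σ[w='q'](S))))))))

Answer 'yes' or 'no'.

E1 per-node cardinality:
  R → 4
  σ[f<=8](R) → 4
  S → 4
  σ[w='q'](S) → 0
  ρ[e/c](σ[w='q'](S)) → 0
  ρ[f/g](ρ[e/c](σ[w='q'](S))) → 0
  π[e,f](ρ[f/g](ρ[e/c](σ[w='q'](S)))) → 0
  (σ[f<=8](R) − π[e,f](ρ[f/g](ρ[e/c](σ[w='q'](S))))) → 4
  ρ[d/f]((σ[f<=8](R) − π[e,f](ρ[f/g](ρ[e/c](σ[w='q'](S)))))) → 4
  U → 6
  ρ[a/d](U) → 6
  (ρ[d/f]((σ[f<=8](R) − π[e,f](ρ[f/g](ρ[e/c](σ[w='q'](S)))))) ⋈[e=a] ρ[a/d](U)) → 4
E2 per-node cardinality:
  U → 6
  ρ[a/d](U) → 6
  R → 4
  σ[f<=8](R) → 4
  S → 4
  σ[w='q'](S) → 0
  ρ[e/c](σ[w='q'](S)) → 0
  ρ[f/g](ρ[e/c](σ[w='q'](S))) → 0
  π[e,f](ρ[f/g](ρ[e/c](σ[w='q'](S)))) → 0
  (σ[f<=8](R) − π[e,f](ρ[f/g](ρ[e/c](σ[w='q'](S))))) → 4
  ρ[d/f]((σ[f<=8](R) − π[e,f](ρ[f/g](ρ[e/c](σ[w='q'](S)))))) → 4
  (ρ[a/d](U) ⋈[a=e] ρ[d/f]((σ[f<=8](R) − π[e,f](ρ[f/g](ρ[e/c](σ[w='q'](S))))))) → 4
  π[e,d,a,u]((ρ[a/d](U) ⋈[a=e] ρ[d/f]((σ[f<=8](R) − π[e,f](ρ[f/g](ρ[e/c](σ[w='q'](S)))))))) → 4

E1 and E2 produce the same multiset:
e | d | a | u
4 | 1 | 4 | t
6 | 4 | 6 | t
7 | 3 | 7 | r
8 | 4 | 8 | s

yes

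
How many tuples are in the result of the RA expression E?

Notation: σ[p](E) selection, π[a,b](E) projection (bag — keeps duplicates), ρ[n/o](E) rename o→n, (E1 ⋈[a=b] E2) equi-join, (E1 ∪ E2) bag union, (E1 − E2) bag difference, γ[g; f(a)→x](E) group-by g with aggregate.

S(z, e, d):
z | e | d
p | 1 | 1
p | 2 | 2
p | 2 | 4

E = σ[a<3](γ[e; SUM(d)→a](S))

Subexpression sizes:
  S → 3
  γ[e; SUM(d)→a](S) → 2
  σ[a<3](γ[e; SUM(d)→a](S)) → 1

|E| = 1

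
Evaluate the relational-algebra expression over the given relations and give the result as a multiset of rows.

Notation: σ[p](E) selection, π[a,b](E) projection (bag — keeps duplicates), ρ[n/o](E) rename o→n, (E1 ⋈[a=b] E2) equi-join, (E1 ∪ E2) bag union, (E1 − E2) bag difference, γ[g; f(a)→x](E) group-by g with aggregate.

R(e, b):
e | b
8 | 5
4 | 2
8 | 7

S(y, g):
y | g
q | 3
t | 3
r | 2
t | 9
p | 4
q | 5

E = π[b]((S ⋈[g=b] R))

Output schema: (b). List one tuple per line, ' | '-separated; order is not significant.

Per-node cardinality:
  S → 6
  R → 3
  (S ⋈[g=b] R) → 2
  π[b]((S ⋈[g=b] R)) → 2

== RESULT ==
b
2
5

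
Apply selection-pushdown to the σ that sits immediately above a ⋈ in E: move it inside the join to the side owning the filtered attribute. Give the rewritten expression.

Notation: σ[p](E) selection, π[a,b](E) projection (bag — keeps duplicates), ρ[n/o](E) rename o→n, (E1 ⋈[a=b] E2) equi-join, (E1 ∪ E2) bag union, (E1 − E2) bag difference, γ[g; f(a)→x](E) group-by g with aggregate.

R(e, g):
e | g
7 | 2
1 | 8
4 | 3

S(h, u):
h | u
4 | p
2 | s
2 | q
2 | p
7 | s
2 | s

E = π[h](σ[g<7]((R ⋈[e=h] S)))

σ filters on g, owned by the left side.
E' = π[h]((σ[g<7](R) ⋈[e=h] S))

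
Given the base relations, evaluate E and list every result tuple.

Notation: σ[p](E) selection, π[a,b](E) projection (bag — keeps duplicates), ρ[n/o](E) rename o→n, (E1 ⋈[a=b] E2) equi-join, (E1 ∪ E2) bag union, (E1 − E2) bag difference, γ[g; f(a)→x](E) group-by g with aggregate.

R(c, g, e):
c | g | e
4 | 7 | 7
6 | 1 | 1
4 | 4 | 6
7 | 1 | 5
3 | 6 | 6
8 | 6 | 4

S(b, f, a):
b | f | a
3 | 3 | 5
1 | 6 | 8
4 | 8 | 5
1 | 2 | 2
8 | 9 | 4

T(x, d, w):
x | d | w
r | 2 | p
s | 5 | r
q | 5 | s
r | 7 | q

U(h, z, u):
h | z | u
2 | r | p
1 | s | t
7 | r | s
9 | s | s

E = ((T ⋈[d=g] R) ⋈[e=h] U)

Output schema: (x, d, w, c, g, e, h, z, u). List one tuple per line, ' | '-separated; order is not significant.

Stepwise |·|:
  T → 4
  R → 6
  (T ⋈[d=g] R) → 1
  U → 4
  ((T ⋈[d=g] R) ⋈[e=h] U) → 1

== RESULT ==
x | d | w | c | g | e | h | z | u
r | 7 | q | 4 | 7 | 7 | 7 | r | s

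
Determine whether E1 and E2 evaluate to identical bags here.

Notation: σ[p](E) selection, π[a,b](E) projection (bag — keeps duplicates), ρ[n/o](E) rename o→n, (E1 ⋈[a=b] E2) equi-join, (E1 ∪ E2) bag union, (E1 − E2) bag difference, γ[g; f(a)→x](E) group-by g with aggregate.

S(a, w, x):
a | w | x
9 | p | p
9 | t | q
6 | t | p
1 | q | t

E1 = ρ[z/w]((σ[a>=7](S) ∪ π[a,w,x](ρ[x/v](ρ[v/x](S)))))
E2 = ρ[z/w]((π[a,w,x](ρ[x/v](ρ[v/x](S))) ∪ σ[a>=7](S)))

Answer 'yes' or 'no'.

E1 per-node cardinality:
  S → 4
  σ[a>=7](S) → 2
  S → 4
  ρ[v/x](S) → 4
  ρ[x/v](ρ[v/x](S)) → 4
  π[a,w,x](ρ[x/v](ρ[v/x](S))) → 4
  (σ[a>=7](S) ∪ π[a,w,x](ρ[x/v](ρ[v/x](S)))) → 6
  ρ[z/w]((σ[a>=7](S) ∪ π[a,w,x](ρ[x/v](ρ[v/x](S))))) → 6
E2 per-node cardinality:
  S → 4
  ρ[v/x](S) → 4
  ρ[x/v](ρ[v/x](S)) → 4
  π[a,w,x](ρ[x/v](ρ[v/x](S))) → 4
  S → 4
  σ[a>=7](S) → 2
  (π[a,w,x](ρ[x/v](ρ[v/x](S))) ∪ σ[a>=7](S)) → 6
  ρ[z/w]((π[a,w,x](ρ[x/v](ρ[v/x](S))) ∪ σ[a>=7](S))) → 6

E1 and E2 produce the same multiset:
a | z | x
1 | q | t
6 | t | p
9 | p | p
9 | p | p
9 | t | q
9 | t | q

yes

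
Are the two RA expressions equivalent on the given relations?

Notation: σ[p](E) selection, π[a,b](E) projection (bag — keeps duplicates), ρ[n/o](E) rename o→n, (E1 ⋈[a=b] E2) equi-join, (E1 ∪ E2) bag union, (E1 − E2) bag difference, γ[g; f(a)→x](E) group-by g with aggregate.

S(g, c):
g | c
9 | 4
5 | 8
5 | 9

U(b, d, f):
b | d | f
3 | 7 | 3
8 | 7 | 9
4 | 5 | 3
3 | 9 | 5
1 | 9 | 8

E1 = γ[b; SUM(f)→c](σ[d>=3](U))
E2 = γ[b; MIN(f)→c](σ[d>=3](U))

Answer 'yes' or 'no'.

E1 row counts bottom-up:
  U → 5
  σ[d>=3](U) → 5
  γ[b; SUM(f)→c](σ[d>=3](U)) → 4
E2 row counts bottom-up:
  U → 5
  σ[d>=3](U) → 5
  γ[b; MIN(f)→c](σ[d>=3](U)) → 4

E1 result:
b | c
1 | 8
3 | 8
4 | 3
8 | 9
E2 result:
b | c
1 | 8
3 | 3
4 | 3
8 | 9
Witness: (3, 8) appears 1× in E1 but 0× in E2.

no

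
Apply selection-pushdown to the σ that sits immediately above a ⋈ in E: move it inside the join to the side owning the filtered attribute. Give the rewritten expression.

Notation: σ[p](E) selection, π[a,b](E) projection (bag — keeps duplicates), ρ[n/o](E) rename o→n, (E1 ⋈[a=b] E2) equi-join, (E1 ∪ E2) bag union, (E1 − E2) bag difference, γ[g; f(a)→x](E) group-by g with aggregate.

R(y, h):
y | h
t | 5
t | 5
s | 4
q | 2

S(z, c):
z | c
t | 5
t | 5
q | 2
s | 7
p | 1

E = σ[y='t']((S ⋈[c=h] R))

σ filters on y, owned by the right side.
E' = (S ⋈[c=h] σ[y='t'](R))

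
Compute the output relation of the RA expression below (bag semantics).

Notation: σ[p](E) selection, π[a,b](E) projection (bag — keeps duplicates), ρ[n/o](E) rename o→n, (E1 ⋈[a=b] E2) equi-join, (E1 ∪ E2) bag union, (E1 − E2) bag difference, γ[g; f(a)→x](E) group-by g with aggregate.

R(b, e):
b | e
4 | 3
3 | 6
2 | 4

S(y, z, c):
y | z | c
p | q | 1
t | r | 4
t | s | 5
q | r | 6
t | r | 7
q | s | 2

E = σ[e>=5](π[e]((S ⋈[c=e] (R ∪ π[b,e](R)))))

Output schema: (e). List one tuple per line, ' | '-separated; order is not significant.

Stepwise |·|:
  S → 6
  R → 3
  R → 3
  π[b,e](R) → 3
  (R ∪ π[b,e](R)) → 6
  (S ⋈[c=e] (R ∪ π[b,e](R))) → 4
  π[e]((S ⋈[c=e] (R ∪ π[b,e](R)))) → 4
  σ[e>=5](π[e]((S ⋈[c=e] (R ∪ π[b,e](R))))) → 2

== RESULT ==
e
6
6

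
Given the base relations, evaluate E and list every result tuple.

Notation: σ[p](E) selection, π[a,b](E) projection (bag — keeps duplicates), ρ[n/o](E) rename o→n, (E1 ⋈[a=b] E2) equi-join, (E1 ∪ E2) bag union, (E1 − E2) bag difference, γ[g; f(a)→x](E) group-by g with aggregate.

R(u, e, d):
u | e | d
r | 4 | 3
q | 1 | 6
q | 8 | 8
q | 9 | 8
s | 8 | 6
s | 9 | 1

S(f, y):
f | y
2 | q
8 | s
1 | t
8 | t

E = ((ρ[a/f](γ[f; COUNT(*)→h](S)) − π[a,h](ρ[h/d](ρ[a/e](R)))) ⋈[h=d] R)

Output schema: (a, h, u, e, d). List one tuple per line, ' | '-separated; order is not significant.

Subexpression sizes:
  S → 4
  γ[f; COUNT(*)→h](S) → 3
  ρ[a/f](γ[f; COUNT(*)→h](S)) → 3
  R → 6
  ρ[a/e](R) → 6
  ρ[h/d](ρ[a/e](R)) → 6
  π[a,h](ρ[h/d](ρ[a/e](R))) → 6
  (ρ[a/f](γ[f; COUNT(*)→h](S)) − π[a,h](ρ[h/d](ρ[a/e](R)))) → 3
  R → 6
  ((ρ[a/f](γ[f; COUNT(*)→h](S)) − π[a,h](ρ[h/d](ρ[a/e](R)))) ⋈[h=d] R) → 2

== RESULT ==
a | h | u | e | d
1 | 1 | s | 9 | 1
2 | 1 | s | 9 | 1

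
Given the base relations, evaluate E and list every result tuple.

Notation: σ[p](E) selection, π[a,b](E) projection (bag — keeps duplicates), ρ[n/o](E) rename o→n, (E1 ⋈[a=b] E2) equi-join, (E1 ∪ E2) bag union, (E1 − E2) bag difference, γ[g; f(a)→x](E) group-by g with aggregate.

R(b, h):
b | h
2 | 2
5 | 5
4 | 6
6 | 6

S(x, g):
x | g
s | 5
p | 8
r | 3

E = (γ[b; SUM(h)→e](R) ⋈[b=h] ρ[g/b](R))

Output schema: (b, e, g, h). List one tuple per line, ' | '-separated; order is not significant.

Subexpression sizes:
  R → 4
  γ[b; SUM(h)→e](R) → 4
  R → 4
  ρ[g/b](R) → 4
  (γ[b; SUM(h)→e](R) ⋈[b=h] ρ[g/b](R)) → 4

== RESULT ==
b | e | g | h
2 | 2 | 2 | 2
5 | 5 | 5 | 5
6 | 6 | 4 | 6
6 | 6 | 6 | 6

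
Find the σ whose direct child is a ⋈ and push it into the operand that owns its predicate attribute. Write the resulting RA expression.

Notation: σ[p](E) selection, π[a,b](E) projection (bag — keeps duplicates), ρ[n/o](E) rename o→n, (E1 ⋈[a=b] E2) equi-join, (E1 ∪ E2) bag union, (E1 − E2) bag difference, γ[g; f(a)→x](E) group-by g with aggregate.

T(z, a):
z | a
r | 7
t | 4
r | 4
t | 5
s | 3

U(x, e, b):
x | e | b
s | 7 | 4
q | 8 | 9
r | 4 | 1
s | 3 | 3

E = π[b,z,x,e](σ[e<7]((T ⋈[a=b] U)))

σ filters on e, owned by the right side.
E' = π[b,z,x,e]((T ⋈[a=b] σ[e<7](U)))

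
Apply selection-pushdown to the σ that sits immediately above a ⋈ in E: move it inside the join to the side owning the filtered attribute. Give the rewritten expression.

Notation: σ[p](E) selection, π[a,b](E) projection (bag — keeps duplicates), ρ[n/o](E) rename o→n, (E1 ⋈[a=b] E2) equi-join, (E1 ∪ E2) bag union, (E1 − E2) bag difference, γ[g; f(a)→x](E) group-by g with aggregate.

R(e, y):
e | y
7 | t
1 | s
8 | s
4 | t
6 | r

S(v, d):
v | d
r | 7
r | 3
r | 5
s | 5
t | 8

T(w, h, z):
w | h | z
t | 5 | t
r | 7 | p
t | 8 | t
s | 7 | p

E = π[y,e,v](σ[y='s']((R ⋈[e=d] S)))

σ filters on y, owned by the left side.
E' = π[y,e,v]((σ[y='s'](R) ⋈[e=d] S))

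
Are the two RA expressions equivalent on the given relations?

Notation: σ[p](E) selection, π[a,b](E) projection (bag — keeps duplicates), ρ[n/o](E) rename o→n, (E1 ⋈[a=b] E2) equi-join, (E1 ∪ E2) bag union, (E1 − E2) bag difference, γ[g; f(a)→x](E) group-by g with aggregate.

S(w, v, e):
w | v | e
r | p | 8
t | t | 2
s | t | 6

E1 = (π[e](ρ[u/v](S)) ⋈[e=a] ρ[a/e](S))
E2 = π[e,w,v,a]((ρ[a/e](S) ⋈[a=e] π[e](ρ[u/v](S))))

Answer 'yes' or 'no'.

E1 subexpression sizes:
  S → 3
  ρ[u/v](S) → 3
  π[e](ρ[u/v](S)) → 3
  S → 3
  ρ[a/e](S) → 3
  (π[e](ρ[u/v](S)) ⋈[e=a] ρ[a/e](S)) → 3
E2 subexpression sizes:
  S → 3
  ρ[a/e](S) → 3
  S → 3
  ρ[u/v](S) → 3
  π[e](ρ[u/v](S)) → 3
  (ρ[a/e](S) ⋈[a=e] π[e](ρ[u/v](S))) → 3
  π[e,w,v,a]((ρ[a/e](S) ⋈[a=e] π[e](ρ[u/v](S)))) → 3

E1 and E2 produce the same multiset:
e | w | v | a
2 | t | t | 2
6 | s | t | 6
8 | r | p | 8

yes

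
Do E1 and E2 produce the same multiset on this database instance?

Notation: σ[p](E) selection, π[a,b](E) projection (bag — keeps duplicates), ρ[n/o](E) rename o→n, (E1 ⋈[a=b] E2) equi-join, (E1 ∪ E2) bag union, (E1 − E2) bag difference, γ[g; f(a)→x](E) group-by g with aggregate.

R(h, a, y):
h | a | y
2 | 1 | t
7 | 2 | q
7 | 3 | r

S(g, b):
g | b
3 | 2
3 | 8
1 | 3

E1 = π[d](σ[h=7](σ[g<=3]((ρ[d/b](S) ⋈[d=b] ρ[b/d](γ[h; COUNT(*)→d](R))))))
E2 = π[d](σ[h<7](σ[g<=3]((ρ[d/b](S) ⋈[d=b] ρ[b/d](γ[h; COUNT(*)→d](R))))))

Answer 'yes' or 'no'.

E1 per-node cardinality:
  S → 3
  ρ[d/b](S) → 3
  R → 3
  γ[h; COUNT(*)→d](R) → 2
  ρ[b/d](γ[h; COUNT(*)→d](R)) → 2
  (ρ[d/b](S) ⋈[d=b] ρ[b/d](γ[h; COUNT(*)→d](R))) → 1
  σ[g<=3]((ρ[d/b](S) ⋈[d=b] ρ[b/d](γ[h; COUNT(*)→d](R)))) → 1
  σ[h=7](σ[g<=3]((ρ[d/b](S) ⋈[d=b] ρ[b/d](γ[h; COUNT(*)→d](R))))) → 1
  π[d](σ[h=7](σ[g<=3]((ρ[d/b](S) ⋈[d=b] ρ[b/d](γ[h; COUNT(*)→d](R)))))) → 1
E2 per-node cardinality:
  S → 3
  ρ[d/b](S) → 3
  R → 3
  γ[h; COUNT(*)→d](R) → 2
  ρ[b/d](γ[h; COUNT(*)→d](R)) → 2
  (ρ[d/b](S) ⋈[d=b] ρ[b/d](γ[h; COUNT(*)→d](R))) → 1
  σ[g<=3]((ρ[d/b](S) ⋈[d=b] ρ[b/d](γ[h; COUNT(*)→d](R)))) → 1
  σ[h<7](σ[g<=3]((ρ[d/b](S) ⋈[d=b] ρ[b/d](γ[h; COUNT(*)→d](R))))) → 0
  π[d](σ[h<7](σ[g<=3]((ρ[d/b](S) ⋈[d=b] ρ[b/d](γ[h; COUNT(*)→d](R)))))) → 0

E1 result:
d
2
E2 result:
d
(0 rows)
Witness: (2,) appears 1× in E1 but 0× in E2.

no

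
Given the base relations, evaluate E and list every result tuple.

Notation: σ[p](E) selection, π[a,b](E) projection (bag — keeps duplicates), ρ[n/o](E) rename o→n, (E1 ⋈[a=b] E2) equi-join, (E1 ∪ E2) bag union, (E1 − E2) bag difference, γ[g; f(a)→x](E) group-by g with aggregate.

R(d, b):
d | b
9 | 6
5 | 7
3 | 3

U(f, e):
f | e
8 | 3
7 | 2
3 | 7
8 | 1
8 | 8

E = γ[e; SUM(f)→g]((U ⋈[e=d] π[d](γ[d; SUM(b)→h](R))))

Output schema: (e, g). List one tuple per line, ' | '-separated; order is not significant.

Stepwise |·|:
  U → 5
  R → 3
  γ[d; SUM(b)→h](R) → 3
  π[d](γ[d; SUM(b)→h](R)) → 3
  (U ⋈[e=d] π[d](γ[d; SUM(b)→h](R))) → 1
  γ[e; SUM(f)→g]((U ⋈[e=d] π[d](γ[d; SUM(b)→h](R)))) → 1

== RESULT ==
e | g
3 | 8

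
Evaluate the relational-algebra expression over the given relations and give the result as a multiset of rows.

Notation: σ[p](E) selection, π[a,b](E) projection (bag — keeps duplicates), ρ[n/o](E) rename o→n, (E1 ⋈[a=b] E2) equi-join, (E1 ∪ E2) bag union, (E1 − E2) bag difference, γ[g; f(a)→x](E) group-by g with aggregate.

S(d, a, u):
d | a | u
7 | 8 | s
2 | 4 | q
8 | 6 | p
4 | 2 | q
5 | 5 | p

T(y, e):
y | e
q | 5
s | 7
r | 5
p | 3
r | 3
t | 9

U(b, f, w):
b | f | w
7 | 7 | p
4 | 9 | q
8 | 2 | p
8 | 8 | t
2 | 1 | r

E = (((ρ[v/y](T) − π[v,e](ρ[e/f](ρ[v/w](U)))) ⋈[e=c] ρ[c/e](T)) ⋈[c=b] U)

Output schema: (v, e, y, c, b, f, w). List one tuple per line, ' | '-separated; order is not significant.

Row counts bottom-up:
  T → 6
  ρ[v/y](T) → 6
  U → 5
  ρ[v/w](U) → 5
  ρ[e/f](ρ[v/w](U)) → 5
  π[v,e](ρ[e/f](ρ[v/w](U))) → 5
  (ρ[v/y](T) − π[v,e](ρ[e/f](ρ[v/w](U)))) → 6
  T → 6
  ρ[c/e](T) → 6
  ((ρ[v/y](T) − π[v,e](ρ[e/f](ρ[v/w](U)))) ⋈[e=c] ρ[c/e](T)) → 10
  U → 5
  (((ρ[v/y](T) − π[v,e](ρ[e/f](ρ[v/w](U)))) ⋈[e=c] ρ[c/e](T)) ⋈[c=b] U) → 1

== RESULT ==
v | e | y | c | b | f | w
s | 7 | s | 7 | 7 | 7 | p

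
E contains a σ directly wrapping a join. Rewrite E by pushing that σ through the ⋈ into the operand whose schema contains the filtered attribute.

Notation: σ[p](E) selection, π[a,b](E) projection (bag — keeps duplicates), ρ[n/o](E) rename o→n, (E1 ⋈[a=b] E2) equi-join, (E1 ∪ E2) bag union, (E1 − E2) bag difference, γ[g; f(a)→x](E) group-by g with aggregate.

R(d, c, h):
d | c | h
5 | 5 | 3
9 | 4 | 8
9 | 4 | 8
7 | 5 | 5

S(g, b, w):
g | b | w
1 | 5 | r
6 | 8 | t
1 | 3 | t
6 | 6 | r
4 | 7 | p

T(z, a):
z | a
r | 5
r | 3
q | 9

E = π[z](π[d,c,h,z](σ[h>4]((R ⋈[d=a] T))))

σ filters on h, owned by the left side.
E' = π[z](π[d,c,h,z]((σ[h>4](R) ⋈[d=a] T)))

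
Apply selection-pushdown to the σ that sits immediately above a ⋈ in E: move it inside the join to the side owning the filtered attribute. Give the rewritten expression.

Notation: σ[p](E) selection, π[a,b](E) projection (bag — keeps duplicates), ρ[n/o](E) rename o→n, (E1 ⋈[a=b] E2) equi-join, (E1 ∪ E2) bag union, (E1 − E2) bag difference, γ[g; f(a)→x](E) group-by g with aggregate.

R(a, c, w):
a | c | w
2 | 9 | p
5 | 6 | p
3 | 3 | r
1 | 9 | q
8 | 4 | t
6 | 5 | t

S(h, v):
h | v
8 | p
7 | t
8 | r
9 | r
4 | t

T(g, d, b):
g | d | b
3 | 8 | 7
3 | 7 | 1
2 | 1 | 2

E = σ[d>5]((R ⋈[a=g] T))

σ filters on d, owned by the right side.
E' = (R ⋈[a=g] σ[d>5](T))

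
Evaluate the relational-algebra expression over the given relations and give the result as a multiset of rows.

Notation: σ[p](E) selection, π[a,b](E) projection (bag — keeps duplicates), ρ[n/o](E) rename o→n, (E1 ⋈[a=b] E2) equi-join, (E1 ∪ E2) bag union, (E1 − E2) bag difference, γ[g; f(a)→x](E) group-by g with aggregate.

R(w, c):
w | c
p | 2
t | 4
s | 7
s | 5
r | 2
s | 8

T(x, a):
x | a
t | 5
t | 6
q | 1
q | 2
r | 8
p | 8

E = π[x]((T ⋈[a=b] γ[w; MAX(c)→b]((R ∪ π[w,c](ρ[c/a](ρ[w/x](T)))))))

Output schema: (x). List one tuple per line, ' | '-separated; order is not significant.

Stepwise |·|:
  T → 6
  R → 6
  T → 6
  ρ[w/x](T) → 6
  ρ[c/a](ρ[w/x](T)) → 6
  π[w,c](ρ[c/a](ρ[w/x](T))) → 6
  (R ∪ π[w,c](ρ[c/a](ρ[w/x](T)))) → 12
  γ[w; MAX(c)→b]((R ∪ π[w,c](ρ[c/a](ρ[w/x](T))))) → 5
  (T ⋈[a=b] γ[w; MAX(c)→b]((R ∪ π[w,c](ρ[c/a](ρ[w/x](T)))))) → 8
  π[x]((T ⋈[a=b] γ[w; MAX(c)→b]((R ∪ π[w,c](ρ[c/a](ρ[w/x](T))))))) → 8

== RESULT ==
x
p
p
p
q
r
r
r
t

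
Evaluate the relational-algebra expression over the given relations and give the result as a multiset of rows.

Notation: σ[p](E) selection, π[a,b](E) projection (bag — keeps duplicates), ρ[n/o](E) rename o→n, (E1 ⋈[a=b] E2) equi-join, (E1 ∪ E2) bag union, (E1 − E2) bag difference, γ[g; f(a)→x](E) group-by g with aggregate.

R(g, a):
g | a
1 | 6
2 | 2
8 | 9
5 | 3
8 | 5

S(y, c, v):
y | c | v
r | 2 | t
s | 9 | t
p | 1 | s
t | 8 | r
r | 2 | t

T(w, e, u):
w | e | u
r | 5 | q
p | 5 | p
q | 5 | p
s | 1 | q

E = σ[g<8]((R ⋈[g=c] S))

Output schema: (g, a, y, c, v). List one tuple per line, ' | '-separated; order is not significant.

Row counts bottom-up:
  R → 5
  S → 5
  (R ⋈[g=c] S) → 5
  σ[g<8]((R ⋈[g=c] S)) → 3

== RESULT ==
g | a | y | c | v
1 | 6 | p | 1 | s
2 | 2 | r | 2 | t
2 | 2 | r | 2 | t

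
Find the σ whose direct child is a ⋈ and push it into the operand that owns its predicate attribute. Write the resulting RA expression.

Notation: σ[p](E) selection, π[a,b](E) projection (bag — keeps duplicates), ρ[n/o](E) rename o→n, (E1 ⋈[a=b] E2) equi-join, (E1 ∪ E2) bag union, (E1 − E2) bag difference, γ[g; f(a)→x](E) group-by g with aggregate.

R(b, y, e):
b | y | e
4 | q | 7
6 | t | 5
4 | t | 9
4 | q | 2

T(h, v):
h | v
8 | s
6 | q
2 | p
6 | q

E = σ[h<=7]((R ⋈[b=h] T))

σ filters on h, owned by the right side.
E' = (R ⋈[b=h] σ[h<=7](T))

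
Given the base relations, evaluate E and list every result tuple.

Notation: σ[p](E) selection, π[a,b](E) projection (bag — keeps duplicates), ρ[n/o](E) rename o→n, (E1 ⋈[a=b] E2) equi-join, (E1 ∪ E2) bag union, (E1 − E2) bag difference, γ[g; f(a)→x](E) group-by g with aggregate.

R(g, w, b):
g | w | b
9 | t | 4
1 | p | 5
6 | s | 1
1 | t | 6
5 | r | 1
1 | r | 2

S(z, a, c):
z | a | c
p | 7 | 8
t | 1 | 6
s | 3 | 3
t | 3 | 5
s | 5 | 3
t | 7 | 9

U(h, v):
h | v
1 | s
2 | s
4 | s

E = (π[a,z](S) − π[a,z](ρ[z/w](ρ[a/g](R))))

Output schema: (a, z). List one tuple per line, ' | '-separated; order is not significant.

Stepwise |·|:
  S → 6
  π[a,z](S) → 6
  R → 6
  ρ[a/g](R) → 6
  ρ[z/w](ρ[a/g](R)) → 6
  π[a,z](ρ[z/w](ρ[a/g](R))) → 6
  (π[a,z](S) − π[a,z](ρ[z/w](ρ[a/g](R)))) → 5

== RESULT ==
a | z
3 | s
3 | t
5 | s
7 | p
7 | t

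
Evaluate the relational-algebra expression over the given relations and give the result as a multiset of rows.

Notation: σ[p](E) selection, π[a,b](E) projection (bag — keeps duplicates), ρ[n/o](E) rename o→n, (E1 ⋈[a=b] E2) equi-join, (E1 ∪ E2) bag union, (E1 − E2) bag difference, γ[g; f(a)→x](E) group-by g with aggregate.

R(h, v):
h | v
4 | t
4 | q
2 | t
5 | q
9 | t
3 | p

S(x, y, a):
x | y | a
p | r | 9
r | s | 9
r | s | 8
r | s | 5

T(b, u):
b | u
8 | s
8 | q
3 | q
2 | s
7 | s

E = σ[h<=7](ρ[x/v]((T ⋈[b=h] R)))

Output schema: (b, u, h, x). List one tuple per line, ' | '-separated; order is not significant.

Subexpression sizes:
  T → 5
  R → 6
  (T ⋈[b=h] R) → 2
  ρ[x/v]((T ⋈[b=h] R)) → 2
  σ[h<=7](ρ[x/v]((T ⋈[b=h] R))) → 2

== RESULT ==
b | u | h | x
2 | s | 2 | t
3 | q | 3 | p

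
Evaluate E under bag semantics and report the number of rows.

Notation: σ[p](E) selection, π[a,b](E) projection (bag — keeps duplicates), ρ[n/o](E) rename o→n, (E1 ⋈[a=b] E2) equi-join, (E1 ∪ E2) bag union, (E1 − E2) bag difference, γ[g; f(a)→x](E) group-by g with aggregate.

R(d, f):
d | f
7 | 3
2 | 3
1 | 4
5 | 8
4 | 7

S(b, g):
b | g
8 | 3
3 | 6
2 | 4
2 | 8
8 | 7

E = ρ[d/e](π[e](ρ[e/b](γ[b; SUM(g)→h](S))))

Subexpression sizes:
  S → 5
  γ[b; SUM(g)→h](S) → 3
  ρ[e/b](γ[b; SUM(g)→h](S)) → 3
  π[e](ρ[e/b](γ[b; SUM(g)→h](S))) → 3
  ρ[d/e](π[e](ρ[e/b](γ[b; SUM(g)→h](S)))) → 3

|E| = 3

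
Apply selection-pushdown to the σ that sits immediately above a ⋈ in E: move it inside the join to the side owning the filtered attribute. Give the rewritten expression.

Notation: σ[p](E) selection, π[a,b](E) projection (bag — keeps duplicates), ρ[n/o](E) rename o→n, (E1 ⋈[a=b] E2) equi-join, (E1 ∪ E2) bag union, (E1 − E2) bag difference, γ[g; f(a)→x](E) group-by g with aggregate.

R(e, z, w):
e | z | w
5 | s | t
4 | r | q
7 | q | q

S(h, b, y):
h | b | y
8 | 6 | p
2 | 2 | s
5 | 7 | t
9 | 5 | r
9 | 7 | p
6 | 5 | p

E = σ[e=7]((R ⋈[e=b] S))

σ filters on e, owned by the left side.
E' = (σ[e=7](R) ⋈[e=b] S)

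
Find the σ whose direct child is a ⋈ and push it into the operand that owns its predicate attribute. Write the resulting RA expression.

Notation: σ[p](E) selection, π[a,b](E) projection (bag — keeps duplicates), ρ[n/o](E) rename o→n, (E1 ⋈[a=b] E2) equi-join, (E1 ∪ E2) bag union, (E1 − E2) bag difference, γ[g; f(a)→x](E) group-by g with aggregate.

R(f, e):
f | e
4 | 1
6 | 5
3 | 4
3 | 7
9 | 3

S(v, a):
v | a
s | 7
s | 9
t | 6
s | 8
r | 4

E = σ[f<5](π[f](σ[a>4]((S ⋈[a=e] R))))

σ filters on a, owned by the left side.
E' = σ[f<5](π[f]((σ[a>4](S) ⋈[a=e] R)))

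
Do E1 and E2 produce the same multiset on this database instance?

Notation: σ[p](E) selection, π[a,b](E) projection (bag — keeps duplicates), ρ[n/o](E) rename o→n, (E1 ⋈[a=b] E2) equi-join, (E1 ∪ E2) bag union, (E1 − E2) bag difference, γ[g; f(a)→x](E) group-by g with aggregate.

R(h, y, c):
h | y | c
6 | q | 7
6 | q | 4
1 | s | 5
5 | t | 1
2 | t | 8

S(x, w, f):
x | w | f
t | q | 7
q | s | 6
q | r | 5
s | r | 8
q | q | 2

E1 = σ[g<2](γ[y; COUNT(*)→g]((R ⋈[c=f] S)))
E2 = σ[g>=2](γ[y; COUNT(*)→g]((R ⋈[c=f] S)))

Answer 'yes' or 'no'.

E1 stepwise |·|:
  R → 5
  S → 5
  (R ⋈[c=f] S) → 3
  γ[y; COUNT(*)→g]((R ⋈[c=f] S)) → 3
  σ[g<2](γ[y; COUNT(*)→g]((R ⋈[c=f] S))) → 3
E2 stepwise |·|:
  R → 5
  S → 5
  (R ⋈[c=f] S) → 3
  γ[y; COUNT(*)→g]((R ⋈[c=f] S)) → 3
  σ[g>=2](γ[y; COUNT(*)→g]((R ⋈[c=f] S))) → 0

E1 result:
y | g
q | 1
s | 1
t | 1
E2 result:
y | g
(0 rows)
Witness: ('s', 1) appears 1× in E1 but 0× in E2.

no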